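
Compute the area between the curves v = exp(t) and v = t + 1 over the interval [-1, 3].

On [-1, 3], (exp(t)) - (t + 1) = -t + exp(t) - 1 is ≥ 0 throughout, so the area is a single integral of |-t + exp(t) - 1|.
∫[-1,3] (-t + exp(t) - 1) dt = -8 - exp(-1) + exp(3).

-8 - exp(-1) + exp(3)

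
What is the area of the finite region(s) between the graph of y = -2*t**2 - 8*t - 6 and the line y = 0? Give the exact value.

8/3

The curve meets the t-axis where -2*t**2 - 8*t - 6 = 0, i.e. -2*(t + 1)*(t + 3) = 0, at t = -3, -1.
On [-3, -1] the curve lies above the axis; ∫[-3,-1] (-2*t**2 - 8*t - 6) dt = 8/3, giving area 8/3.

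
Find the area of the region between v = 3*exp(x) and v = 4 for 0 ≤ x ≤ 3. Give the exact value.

The difference (3*exp(x)) - (4) = 3*exp(x) - 4 changes sign at x = log(4/3) inside [0, 3], so split the integral there.
∫[0,log(4/3)] (3*exp(x) - 4) dx = log(81/256) + 1; the area of that piece is -1 + log(256/81).
∫[log(4/3),3] (3*exp(x) - 4) dx = -16 - 4*log(3) + 8*log(2) + 3*exp(3).
Total area = (-1 + log(256/81)) + (-16 - 4*log(3) + 8*log(2) + 3*exp(3)) = -17 - 8*log(3) + 16*log(2) + 3*exp(3).

-17 - 8*log(3) + 16*log(2) + 3*exp(3)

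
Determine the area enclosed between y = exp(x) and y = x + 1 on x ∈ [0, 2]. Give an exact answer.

-5 + exp(2)

On [0, 2], (exp(x)) - (x + 1) = -x + exp(x) - 1 is ≥ 0 throughout, so the area is a single integral of |-x + exp(x) - 1|.
∫[0,2] (-x + exp(x) - 1) dx = -5 + exp(2).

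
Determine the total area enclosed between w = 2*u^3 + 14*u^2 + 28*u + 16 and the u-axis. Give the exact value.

37/6

The curve meets the u-axis where 2*u^3 + 14*u^2 + 28*u + 16 = 0, i.e. 2*(u + 1)*(u + 2)*(u + 4) = 0, at u = -4, -2, -1.
On [-4, -2] the curve lies above the axis; ∫[-4,-2] (2*u^3 + 14*u^2 + 28*u + 16) du = 16/3, giving area 16/3.
On [-2, -1] the curve lies below the axis; ∫[-2,-1] (2*u^3 + 14*u^2 + 28*u + 16) du = -5/6, giving area 5/6.
Total area = 16/3 + 5/6 = 37/6.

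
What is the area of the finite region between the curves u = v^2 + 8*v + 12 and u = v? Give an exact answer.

1/6

Both boundary curves give u as a function of v, so integrate with respect to v. Setting them equal: v^2 + 7*v + 12 = 0, i.e. (v + 3)*(v + 4) = 0, so they meet at v = -4, -3.
For v in [-4, -3], u = v^2 + 8*v + 12 is on the left; area = ∫[-4,-3] (-(v^2 + 7*v + 12)) dv = 1/6.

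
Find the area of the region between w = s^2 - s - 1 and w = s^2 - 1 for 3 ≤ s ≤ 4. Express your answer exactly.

7/2

On [3, 4], (s^2 - s - 1) - (s^2 - 1) = -s is ≤ 0 throughout, so the area is a single integral of |-s|.
∫[3,4] (-s) ds = -7/2; the area of that piece is 7/2.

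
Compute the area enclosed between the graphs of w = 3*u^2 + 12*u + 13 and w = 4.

Set the curves equal: 3*u^2 + 12*u + 13 = 4, so 3*u^2 + 12*u + 9 = 0, which factors as 3*(u + 1)*(u + 3) = 0. The curves meet at u = -3, -1.
On [-3, -1], w = 4 is on top; that piece has area ∫[-3,-1] (-(3*u^2 + 12*u + 9)) du = 4.

4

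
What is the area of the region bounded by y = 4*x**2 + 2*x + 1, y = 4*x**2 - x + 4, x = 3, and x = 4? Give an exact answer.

15/2

On [3, 4], (4*x**2 + 2*x + 1) - (4*x**2 - x + 4) = 3*x - 3 is ≥ 0 throughout, so the area is a single integral of |3*x - 3|.
∫[3,4] (3*x - 3) dx = 15/2.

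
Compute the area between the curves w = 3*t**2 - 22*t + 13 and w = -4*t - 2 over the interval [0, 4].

34

The difference (3*t**2 - 22*t + 13) - (-4*t - 2) = 3*t**2 - 18*t + 15 changes sign at t = 1 inside [0, 4], so split the integral there.
∫[0,1] (3*t**2 - 18*t + 15) dt = 7.
∫[1,4] (3*t**2 - 18*t + 15) dt = -27; the area of that piece is 27.
Total area = 7 + 27 = 34.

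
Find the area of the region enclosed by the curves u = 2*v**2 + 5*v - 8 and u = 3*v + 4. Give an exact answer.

125/3

Both boundary curves give u as a function of v, so integrate with respect to v. Setting them equal: 2*v**2 + 2*v - 12 = 0, i.e. 2*(v - 2)*(v + 3) = 0, so they meet at v = -3, 2.
For v in [-3, 2], u = 2*v**2 + 5*v - 8 is on the left; area = ∫[-3,2] (-(2*v**2 + 2*v - 12)) dv = 125/3.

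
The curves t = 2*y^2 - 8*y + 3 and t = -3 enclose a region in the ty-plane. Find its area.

8/3

Both boundary curves give t as a function of y, so integrate with respect to y. Setting them equal: 2*y^2 - 8*y + 6 = 0, i.e. 2*(y - 3)*(y - 1) = 0, so they meet at y = 1, 3.
For y in [1, 3], t = 2*y^2 - 8*y + 3 is on the left; area = ∫[1,3] (-(2*y^2 - 8*y + 6)) dy = 8/3.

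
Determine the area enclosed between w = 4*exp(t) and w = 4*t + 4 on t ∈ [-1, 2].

-18 - 4*exp(-1) + 4*exp(2)

On [-1, 2], (4*exp(t)) - (4*t + 4) = -4*t + 4*exp(t) - 4 is ≥ 0 throughout, so the area is a single integral of |-4*t + 4*exp(t) - 4|.
∫[-1,2] (-4*t + 4*exp(t) - 4) dt = -18 - 4*exp(-1) + 4*exp(2).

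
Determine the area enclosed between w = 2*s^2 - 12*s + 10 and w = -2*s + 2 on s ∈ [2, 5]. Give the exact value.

31/3

The difference (2*s^2 - 12*s + 10) - (-2*s + 2) = 2*s^2 - 10*s + 8 changes sign at s = 4 inside [2, 5], so split the integral there.
∫[2,4] (2*s^2 - 10*s + 8) ds = -20/3; the area of that piece is 20/3.
∫[4,5] (2*s^2 - 10*s + 8) ds = 11/3.
Total area = 20/3 + 11/3 = 31/3.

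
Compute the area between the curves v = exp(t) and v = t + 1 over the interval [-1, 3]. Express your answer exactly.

-8 - exp(-1) + exp(3)

On [-1, 3], (exp(t)) - (t + 1) = -t + exp(t) - 1 is ≥ 0 throughout, so the area is a single integral of |-t + exp(t) - 1|.
∫[-1,3] (-t + exp(t) - 1) dt = -8 - exp(-1) + exp(3).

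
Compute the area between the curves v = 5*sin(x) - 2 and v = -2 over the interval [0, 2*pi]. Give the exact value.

20

The difference (5*sin(x) - 2) - (-2) = 5*sin(x) changes sign at x = pi inside [0, 2*pi], so split the integral there.
∫[0,pi] (5*sin(x)) dx = 10.
∫[pi,2*pi] (5*sin(x)) dx = -10; the area of that piece is 10.
Total area = 10 + 10 = 20.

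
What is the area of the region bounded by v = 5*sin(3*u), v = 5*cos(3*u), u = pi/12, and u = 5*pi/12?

10*sqrt(2)/3

On [pi/12, 5*pi/12], (5*sin(3*u)) - (5*cos(3*u)) = 5*sin(3*u) - 5*cos(3*u) is ≥ 0 throughout, so the area is a single integral of |5*sin(3*u) - 5*cos(3*u)|.
∫[pi/12,5*pi/12] (5*sin(3*u) - 5*cos(3*u)) du = 10*sqrt(2)/3.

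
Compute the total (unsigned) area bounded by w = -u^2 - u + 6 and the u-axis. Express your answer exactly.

125/6

The curve meets the u-axis where -u^2 - u + 6 = 0, i.e. -(u - 2)*(u + 3) = 0, at u = -3, 2.
On [-3, 2] the curve lies above the axis; ∫[-3,2] (-u^2 - u + 6) du = 125/6, giving area 125/6.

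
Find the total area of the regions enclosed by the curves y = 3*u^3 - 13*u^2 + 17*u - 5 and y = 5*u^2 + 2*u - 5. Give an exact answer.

Set the curves equal: 3*u^3 - 13*u^2 + 17*u - 5 = 5*u^2 + 2*u - 5, so 3*u^3 - 18*u^2 + 15*u = 0, which factors as 3*u*(u - 5)*(u - 1) = 0. The curves meet at u = 0, 1, 5.
On [0, 1], y = 3*u^3 - 13*u^2 + 17*u - 5 is on top; that piece has area ∫[0,1] (3*u^3 - 18*u^2 + 15*u) du = 9/4.
On [1, 5], y = 5*u^2 + 2*u - 5 is on top; that piece has area ∫[1,5] (-(3*u^3 - 18*u^2 + 15*u)) du = 96.
Total enclosed area = 9/4 + 96 = 393/4.

393/4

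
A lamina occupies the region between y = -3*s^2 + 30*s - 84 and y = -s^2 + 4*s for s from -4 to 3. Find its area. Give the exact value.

2219/3

On [-4, 3], (-3*s^2 + 30*s - 84) - (-s^2 + 4*s) = -2*s^2 + 26*s - 84 is ≤ 0 throughout, so the area is a single integral of |-2*s^2 + 26*s - 84|.
∫[-4,3] (-2*s^2 + 26*s - 84) ds = -2219/3; the area of that piece is 2219/3.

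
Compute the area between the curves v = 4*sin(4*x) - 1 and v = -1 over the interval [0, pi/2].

4

The difference (4*sin(4*x) - 1) - (-1) = 4*sin(4*x) changes sign at x = pi/4 inside [0, pi/2], so split the integral there.
∫[0,pi/4] (4*sin(4*x)) dx = 2.
∫[pi/4,pi/2] (4*sin(4*x)) dx = -2; the area of that piece is 2.
Total area = 2 + 2 = 4.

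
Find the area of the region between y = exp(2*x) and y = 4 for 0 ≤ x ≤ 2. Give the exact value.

The difference (exp(2*x)) - (4) = exp(2*x) - 4 changes sign at x = log(2) inside [0, 2], so split the integral there.
∫[0,log(2)] (exp(2*x) - 4) dx = 3/2 - log(16); the area of that piece is -3/2 + log(16).
∫[log(2),2] (exp(2*x) - 4) dx = -10 + 4*log(2) + exp(4)/2.
Total area = (-3/2 + log(16)) + (-10 + 4*log(2) + exp(4)/2) = -23/2 + 8*log(2) + exp(4)/2.

-23/2 + 8*log(2) + exp(4)/2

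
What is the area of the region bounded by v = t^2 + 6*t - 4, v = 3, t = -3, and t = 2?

The difference (t^2 + 6*t - 4) - (3) = t^2 + 6*t - 7 changes sign at t = 1 inside [-3, 2], so split the integral there.
∫[-3,1] (t^2 + 6*t - 7) dt = -128/3; the area of that piece is 128/3.
∫[1,2] (t^2 + 6*t - 7) dt = 13/3.
Total area = 128/3 + 13/3 = 47.

47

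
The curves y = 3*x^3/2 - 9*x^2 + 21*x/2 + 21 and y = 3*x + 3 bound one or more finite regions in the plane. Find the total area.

393/8

Set the curves equal: 3*x^3/2 - 9*x^2 + 21*x/2 + 21 = 3*x + 3, so 3*x^3/2 - 9*x^2 + 15*x/2 + 18 = 0, which factors as 3*(x - 4)*(x - 3)*(x + 1)/2 = 0. The curves meet at x = -1, 3, 4.
On [-1, 3], y = 3*x^3/2 - 9*x^2 + 21*x/2 + 21 is on top; that piece has area ∫[-1,3] (3*x^3/2 - 9*x^2 + 15*x/2 + 18) dx = 48.
On [3, 4], y = 3*x + 3 is on top; that piece has area ∫[3,4] (-(3*x^3/2 - 9*x^2 + 15*x/2 + 18)) dx = 9/8.
Total enclosed area = 48 + 9/8 = 393/8.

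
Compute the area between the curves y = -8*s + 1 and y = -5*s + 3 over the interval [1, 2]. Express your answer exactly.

On [1, 2], (-8*s + 1) - (-5*s + 3) = -3*s - 2 is ≤ 0 throughout, so the area is a single integral of |-3*s - 2|.
∫[1,2] (-3*s - 2) ds = -13/2; the area of that piece is 13/2.

13/2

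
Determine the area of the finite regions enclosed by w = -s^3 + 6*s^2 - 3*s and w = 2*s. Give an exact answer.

131/4

Set the curves equal: -s^3 + 6*s^2 - 3*s = 2*s, so -s^3 + 6*s^2 - 5*s = 0, which factors as -s*(s - 5)*(s - 1) = 0. The curves meet at s = 0, 1, 5.
On [0, 1], w = 2*s is on top; that piece has area ∫[0,1] (-(-s^3 + 6*s^2 - 5*s)) ds = 3/4.
On [1, 5], w = -s^3 + 6*s^2 - 3*s is on top; that piece has area ∫[1,5] (-s^3 + 6*s^2 - 5*s) ds = 32.
Total enclosed area = 3/4 + 32 = 131/4.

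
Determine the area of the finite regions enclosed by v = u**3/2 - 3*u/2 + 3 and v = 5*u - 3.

407/8

Set the curves equal: u**3/2 - 3*u/2 + 3 = 5*u - 3, so u**3/2 - 13*u/2 + 6 = 0, which factors as (u - 3)*(u - 1)*(u + 4)/2 = 0. The curves meet at u = -4, 1, 3.
On [-4, 1], v = u**3/2 - 3*u/2 + 3 is on top; that piece has area ∫[-4,1] (u**3/2 - 13*u/2 + 6) du = 375/8.
On [1, 3], v = 5*u - 3 is on top; that piece has area ∫[1,3] (-(u**3/2 - 13*u/2 + 6)) du = 4.
Total enclosed area = 375/8 + 4 = 407/8.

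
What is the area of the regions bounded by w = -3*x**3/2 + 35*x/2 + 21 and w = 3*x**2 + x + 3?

Set the curves equal: -3*x**3/2 + 35*x/2 + 21 = 3*x**2 + x + 3, so -3*x**3/2 - 3*x**2 + 33*x/2 + 18 = 0, which factors as -3*(x - 3)*(x + 1)*(x + 4)/2 = 0. The curves meet at x = -4, -1, 3.
On [-4, -1], w = 3*x**2 + x + 3 is on top; that piece has area ∫[-4,-1] (-(-3*x**3/2 - 3*x**2 + 33*x/2 + 18)) dx = 297/8.
On [-1, 3], w = -3*x**3/2 + 35*x/2 + 21 is on top; that piece has area ∫[-1,3] (-3*x**3/2 - 3*x**2 + 33*x/2 + 18) dx = 80.
Total enclosed area = 297/8 + 80 = 937/8.

937/8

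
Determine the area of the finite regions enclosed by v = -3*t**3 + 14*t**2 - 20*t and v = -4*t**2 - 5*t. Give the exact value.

Set the curves equal: -3*t**3 + 14*t**2 - 20*t = -4*t**2 - 5*t, so -3*t**3 + 18*t**2 - 15*t = 0, which factors as -3*t*(t - 5)*(t - 1) = 0. The curves meet at t = 0, 1, 5.
On [0, 1], v = -4*t**2 - 5*t is on top; that piece has area ∫[0,1] (-(-3*t**3 + 18*t**2 - 15*t)) dt = 9/4.
On [1, 5], v = -3*t**3 + 14*t**2 - 20*t is on top; that piece has area ∫[1,5] (-3*t**3 + 18*t**2 - 15*t) dt = 96.
Total enclosed area = 9/4 + 96 = 393/4.

393/4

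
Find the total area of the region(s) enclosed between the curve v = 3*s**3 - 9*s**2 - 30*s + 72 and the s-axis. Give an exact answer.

1221/4

The curve meets the s-axis where 3*s**3 - 9*s**2 - 30*s + 72 = 0, i.e. 3*(s - 4)*(s - 2)*(s + 3) = 0, at s = -3, 2, 4.
On [-3, 2] the curve lies above the axis; ∫[-3,2] (3*s**3 - 9*s**2 - 30*s + 72) ds = 1125/4, giving area 1125/4.
On [2, 4] the curve lies below the axis; ∫[2,4] (3*s**3 - 9*s**2 - 30*s + 72) ds = -24, giving area 24.
Total area = 1125/4 + 24 = 1221/4.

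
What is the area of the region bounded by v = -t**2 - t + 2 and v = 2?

1/6

Set the curves equal: -t**2 - t + 2 = 2, so -t**2 - t = 0, which factors as -t*(t + 1) = 0. The curves meet at t = -1, 0.
On [-1, 0], v = -t**2 - t + 2 is on top; that piece has area ∫[-1,0] (-t**2 - t) dt = 1/6.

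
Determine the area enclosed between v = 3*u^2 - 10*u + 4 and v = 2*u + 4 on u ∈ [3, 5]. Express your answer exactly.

12

The difference (3*u^2 - 10*u + 4) - (2*u + 4) = 3*u^2 - 12*u changes sign at u = 4 inside [3, 5], so split the integral there.
∫[3,4] (3*u^2 - 12*u) du = -5; the area of that piece is 5.
∫[4,5] (3*u^2 - 12*u) du = 7.
Total area = 5 + 7 = 12.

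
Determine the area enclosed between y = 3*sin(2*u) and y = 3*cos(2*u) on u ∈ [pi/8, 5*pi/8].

3*sqrt(2)

On [pi/8, 5*pi/8], (3*sin(2*u)) - (3*cos(2*u)) = 3*sin(2*u) - 3*cos(2*u) is ≥ 0 throughout, so the area is a single integral of |3*sin(2*u) - 3*cos(2*u)|.
∫[pi/8,5*pi/8] (3*sin(2*u) - 3*cos(2*u)) du = 3*sqrt(2).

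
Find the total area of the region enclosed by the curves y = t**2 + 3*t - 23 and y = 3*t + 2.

Set the curves equal: t**2 + 3*t - 23 = 3*t + 2, so t**2 - 25 = 0, which factors as (t - 5)*(t + 5) = 0. The curves meet at t = -5, 5.
On [-5, 5], y = 3*t + 2 is on top; that piece has area ∫[-5,5] (-(t**2 - 25)) dt = 500/3.

500/3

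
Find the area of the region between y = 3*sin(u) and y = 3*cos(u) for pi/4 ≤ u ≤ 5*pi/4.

On [pi/4, 5*pi/4], (3*sin(u)) - (3*cos(u)) = 3*sin(u) - 3*cos(u) is ≥ 0 throughout, so the area is a single integral of |3*sin(u) - 3*cos(u)|.
∫[pi/4,5*pi/4] (3*sin(u) - 3*cos(u)) du = 6*sqrt(2).

6*sqrt(2)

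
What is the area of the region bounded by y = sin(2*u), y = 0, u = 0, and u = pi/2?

On [0, pi/2], (sin(2*u)) - (0) = sin(2*u) is ≥ 0 throughout, so the area is a single integral of |sin(2*u)|.
∫[0,pi/2] (sin(2*u)) du = 1.

1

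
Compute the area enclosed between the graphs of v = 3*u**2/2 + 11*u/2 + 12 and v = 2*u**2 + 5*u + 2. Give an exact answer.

Set the curves equal: 3*u**2/2 + 11*u/2 + 12 = 2*u**2 + 5*u + 2, so -u**2/2 + u/2 + 10 = 0, which factors as -(u - 5)*(u + 4)/2 = 0. The curves meet at u = -4, 5.
On [-4, 5], v = 3*u**2/2 + 11*u/2 + 12 is on top; that piece has area ∫[-4,5] (-u**2/2 + u/2 + 10) du = 243/4.

243/4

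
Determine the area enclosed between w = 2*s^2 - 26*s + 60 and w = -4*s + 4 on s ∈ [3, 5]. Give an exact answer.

6

The difference (2*s^2 - 26*s + 60) - (-4*s + 4) = 2*s^2 - 22*s + 56 changes sign at s = 4 inside [3, 5], so split the integral there.
∫[3,4] (2*s^2 - 22*s + 56) ds = 11/3.
∫[4,5] (2*s^2 - 22*s + 56) ds = -7/3; the area of that piece is 7/3.
Total area = 11/3 + 7/3 = 6.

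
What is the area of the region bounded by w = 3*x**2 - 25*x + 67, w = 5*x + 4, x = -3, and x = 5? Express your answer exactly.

The difference (3*x**2 - 25*x + 67) - (5*x + 4) = 3*x**2 - 30*x + 63 changes sign at x = 3 inside [-3, 5], so split the integral there.
∫[-3,3] (3*x**2 - 30*x + 63) dx = 432.
∫[3,5] (3*x**2 - 30*x + 63) dx = -16; the area of that piece is 16.
Total area = 432 + 16 = 448.

448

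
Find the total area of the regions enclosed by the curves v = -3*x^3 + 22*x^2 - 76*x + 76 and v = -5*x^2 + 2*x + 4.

Set the curves equal: -3*x^3 + 22*x^2 - 76*x + 76 = -5*x^2 + 2*x + 4, so -3*x^3 + 27*x^2 - 78*x + 72 = 0, which factors as -3*(x - 4)*(x - 3)*(x - 2) = 0. The curves meet at x = 2, 3, 4.
On [2, 3], v = -5*x^2 + 2*x + 4 is on top; that piece has area ∫[2,3] (-(-3*x^3 + 27*x^2 - 78*x + 72)) dx = 3/4.
On [3, 4], v = -3*x^3 + 22*x^2 - 76*x + 76 is on top; that piece has area ∫[3,4] (-3*x^3 + 27*x^2 - 78*x + 72) dx = 3/4.
Total enclosed area = 3/4 + 3/4 = 3/2.

3/2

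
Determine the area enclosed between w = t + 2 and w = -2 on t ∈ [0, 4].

24

On [0, 4], (t + 2) - (-2) = t + 4 is ≥ 0 throughout, so the area is a single integral of |t + 4|.
∫[0,4] (t + 4) dt = 24.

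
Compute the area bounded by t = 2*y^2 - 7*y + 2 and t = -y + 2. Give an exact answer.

9

Both boundary curves give t as a function of y, so integrate with respect to y. Setting them equal: 2*y^2 - 6*y = 0, i.e. 2*y*(y - 3) = 0, so they meet at y = 0, 3.
For y in [0, 3], t = 2*y^2 - 7*y + 2 is on the left; area = ∫[0,3] (-(2*y^2 - 6*y)) dy = 9.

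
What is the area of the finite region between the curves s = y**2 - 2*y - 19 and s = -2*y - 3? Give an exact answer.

Both boundary curves give s as a function of y, so integrate with respect to y. Setting them equal: y**2 - 16 = 0, i.e. (y - 4)*(y + 4) = 0, so they meet at y = -4, 4.
For y in [-4, 4], s = y**2 - 2*y - 19 is on the left; area = ∫[-4,4] (-(y**2 - 16)) dy = 256/3.

256/3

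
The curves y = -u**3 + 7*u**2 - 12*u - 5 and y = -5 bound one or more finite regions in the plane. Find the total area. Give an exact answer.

Set the curves equal: -u**3 + 7*u**2 - 12*u - 5 = -5, so -u**3 + 7*u**2 - 12*u = 0, which factors as -u*(u - 4)*(u - 3) = 0. The curves meet at u = 0, 3, 4.
On [0, 3], y = -5 is on top; that piece has area ∫[0,3] (-(-u**3 + 7*u**2 - 12*u)) du = 45/4.
On [3, 4], y = -u**3 + 7*u**2 - 12*u - 5 is on top; that piece has area ∫[3,4] (-u**3 + 7*u**2 - 12*u) du = 7/12.
Total enclosed area = 45/4 + 7/12 = 71/6.

71/6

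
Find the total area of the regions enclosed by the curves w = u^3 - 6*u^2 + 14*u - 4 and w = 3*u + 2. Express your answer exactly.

Set the curves equal: u^3 - 6*u^2 + 14*u - 4 = 3*u + 2, so u^3 - 6*u^2 + 11*u - 6 = 0, which factors as (u - 3)*(u - 2)*(u - 1) = 0. The curves meet at u = 1, 2, 3.
On [1, 2], w = u^3 - 6*u^2 + 14*u - 4 is on top; that piece has area ∫[1,2] (u^3 - 6*u^2 + 11*u - 6) du = 1/4.
On [2, 3], w = 3*u + 2 is on top; that piece has area ∫[2,3] (-(u^3 - 6*u^2 + 11*u - 6)) du = 1/4.
Total enclosed area = 1/4 + 1/4 = 1/2.

1/2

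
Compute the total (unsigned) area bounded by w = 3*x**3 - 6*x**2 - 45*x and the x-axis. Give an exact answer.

The curve meets the x-axis where 3*x**3 - 6*x**2 - 45*x = 0, i.e. 3*x*(x - 5)*(x + 3) = 0, at x = -3, 0, 5.
On [-3, 0] the curve lies above the axis; ∫[-3,0] (3*x**3 - 6*x**2 - 45*x) dx = 351/4, giving area 351/4.
On [0, 5] the curve lies below the axis; ∫[0,5] (3*x**3 - 6*x**2 - 45*x) dx = -1375/4, giving area 1375/4.
Total area = 351/4 + 1375/4 = 863/2.

863/2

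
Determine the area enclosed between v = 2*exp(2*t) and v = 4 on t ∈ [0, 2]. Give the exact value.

The difference (2*exp(2*t)) - (4) = 2*exp(2*t) - 4 changes sign at t = log(2)/2 inside [0, 2], so split the integral there.
∫[0,log(2)/2] (2*exp(2*t) - 4) dt = 1 - log(4); the area of that piece is -1 + log(4).
∫[log(2)/2,2] (2*exp(2*t) - 4) dt = -10 + 2*log(2) + exp(4).
Total area = (-1 + log(4)) + (-10 + 2*log(2) + exp(4)) = -11 + 4*log(2) + exp(4).

-11 + 4*log(2) + exp(4)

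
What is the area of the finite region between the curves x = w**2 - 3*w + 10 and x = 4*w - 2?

1/6

Both boundary curves give x as a function of w, so integrate with respect to w. Setting them equal: w**2 - 7*w + 12 = 0, i.e. (w - 4)*(w - 3) = 0, so they meet at w = 3, 4.
For w in [3, 4], x = w**2 - 3*w + 10 is on the left; area = ∫[3,4] (-(w**2 - 7*w + 12)) dw = 1/6.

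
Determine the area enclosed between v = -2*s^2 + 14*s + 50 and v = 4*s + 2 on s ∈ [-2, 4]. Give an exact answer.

On [-2, 4], (-2*s^2 + 14*s + 50) - (4*s + 2) = -2*s^2 + 10*s + 48 is ≥ 0 throughout, so the area is a single integral of |-2*s^2 + 10*s + 48|.
∫[-2,4] (-2*s^2 + 10*s + 48) ds = 300.

300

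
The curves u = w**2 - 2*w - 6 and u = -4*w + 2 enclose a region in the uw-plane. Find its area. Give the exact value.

36

Both boundary curves give u as a function of w, so integrate with respect to w. Setting them equal: w**2 + 2*w - 8 = 0, i.e. (w - 2)*(w + 4) = 0, so they meet at w = -4, 2.
For w in [-4, 2], u = w**2 - 2*w - 6 is on the left; area = ∫[-4,2] (-(w**2 + 2*w - 8)) dw = 36.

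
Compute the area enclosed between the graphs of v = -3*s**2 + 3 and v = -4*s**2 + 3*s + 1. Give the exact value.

1/6

Set the curves equal: -3*s**2 + 3 = -4*s**2 + 3*s + 1, so s**2 - 3*s + 2 = 0, which factors as (s - 2)*(s - 1) = 0. The curves meet at s = 1, 2.
On [1, 2], v = -4*s**2 + 3*s + 1 is on top; that piece has area ∫[1,2] (-(s**2 - 3*s + 2)) ds = 1/6.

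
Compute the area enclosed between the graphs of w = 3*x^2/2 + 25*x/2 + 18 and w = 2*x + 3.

Set the curves equal: 3*x^2/2 + 25*x/2 + 18 = 2*x + 3, so 3*x^2/2 + 21*x/2 + 15 = 0, which factors as 3*(x + 2)*(x + 5)/2 = 0. The curves meet at x = -5, -2.
On [-5, -2], w = 2*x + 3 is on top; that piece has area ∫[-5,-2] (-(3*x^2/2 + 21*x/2 + 15)) dx = 27/4.

27/4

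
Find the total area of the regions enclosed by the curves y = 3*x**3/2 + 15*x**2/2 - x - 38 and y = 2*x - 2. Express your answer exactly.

443/4

Set the curves equal: 3*x**3/2 + 15*x**2/2 - x - 38 = 2*x - 2, so 3*x**3/2 + 15*x**2/2 - 3*x - 36 = 0, which factors as 3*(x - 2)*(x + 3)*(x + 4)/2 = 0. The curves meet at x = -4, -3, 2.
On [-4, -3], y = 3*x**3/2 + 15*x**2/2 - x - 38 is on top; that piece has area ∫[-4,-3] (3*x**3/2 + 15*x**2/2 - 3*x - 36) dx = 11/8.
On [-3, 2], y = 2*x - 2 is on top; that piece has area ∫[-3,2] (-(3*x**3/2 + 15*x**2/2 - 3*x - 36)) dx = 875/8.
Total enclosed area = 11/8 + 875/8 = 443/4.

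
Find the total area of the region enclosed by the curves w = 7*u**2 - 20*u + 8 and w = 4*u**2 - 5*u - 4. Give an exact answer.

Set the curves equal: 7*u**2 - 20*u + 8 = 4*u**2 - 5*u - 4, so 3*u**2 - 15*u + 12 = 0, which factors as 3*(u - 4)*(u - 1) = 0. The curves meet at u = 1, 4.
On [1, 4], w = 4*u**2 - 5*u - 4 is on top; that piece has area ∫[1,4] (-(3*u**2 - 15*u + 12)) du = 27/2.

27/2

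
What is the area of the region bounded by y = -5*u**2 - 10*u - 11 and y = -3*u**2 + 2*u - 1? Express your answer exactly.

Set the curves equal: -5*u**2 - 10*u - 11 = -3*u**2 + 2*u - 1, so -2*u**2 - 12*u - 10 = 0, which factors as -2*(u + 1)*(u + 5) = 0. The curves meet at u = -5, -1.
On [-5, -1], y = -5*u**2 - 10*u - 11 is on top; that piece has area ∫[-5,-1] (-2*u**2 - 12*u - 10) du = 64/3.

64/3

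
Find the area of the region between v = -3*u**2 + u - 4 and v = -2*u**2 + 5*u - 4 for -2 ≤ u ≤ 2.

The difference (-3*u**2 + u - 4) - (-2*u**2 + 5*u - 4) = -u**2 - 4*u changes sign at u = 0 inside [-2, 2], so split the integral there.
∫[-2,0] (-u**2 - 4*u) du = 16/3.
∫[0,2] (-u**2 - 4*u) du = -32/3; the area of that piece is 32/3.
Total area = 16/3 + 32/3 = 16.

16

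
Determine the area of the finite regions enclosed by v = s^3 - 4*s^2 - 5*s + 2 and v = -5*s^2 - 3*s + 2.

37/12

Set the curves equal: s^3 - 4*s^2 - 5*s + 2 = -5*s^2 - 3*s + 2, so s^3 + s^2 - 2*s = 0, which factors as s*(s - 1)*(s + 2) = 0. The curves meet at s = -2, 0, 1.
On [-2, 0], v = s^3 - 4*s^2 - 5*s + 2 is on top; that piece has area ∫[-2,0] (s^3 + s^2 - 2*s) ds = 8/3.
On [0, 1], v = -5*s^2 - 3*s + 2 is on top; that piece has area ∫[0,1] (-(s^3 + s^2 - 2*s)) ds = 5/12.
Total enclosed area = 8/3 + 5/12 = 37/12.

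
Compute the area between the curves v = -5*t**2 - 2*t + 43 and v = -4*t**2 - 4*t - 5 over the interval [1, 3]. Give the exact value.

On [1, 3], (-5*t**2 - 2*t + 43) - (-4*t**2 - 4*t - 5) = -t**2 + 2*t + 48 is ≥ 0 throughout, so the area is a single integral of |-t**2 + 2*t + 48|.
∫[1,3] (-t**2 + 2*t + 48) dt = 286/3.

286/3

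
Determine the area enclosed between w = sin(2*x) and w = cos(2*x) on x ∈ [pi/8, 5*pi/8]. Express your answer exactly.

sqrt(2)

On [pi/8, 5*pi/8], (sin(2*x)) - (cos(2*x)) = sin(2*x) - cos(2*x) is ≥ 0 throughout, so the area is a single integral of |sin(2*x) - cos(2*x)|.
∫[pi/8,5*pi/8] (sin(2*x) - cos(2*x)) dx = sqrt(2).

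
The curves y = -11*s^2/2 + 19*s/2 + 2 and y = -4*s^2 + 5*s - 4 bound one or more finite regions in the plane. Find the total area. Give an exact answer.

Set the curves equal: -11*s^2/2 + 19*s/2 + 2 = -4*s^2 + 5*s - 4, so -3*s^2/2 + 9*s/2 + 6 = 0, which factors as -3*(s - 4)*(s + 1)/2 = 0. The curves meet at s = -1, 4.
On [-1, 4], y = -11*s^2/2 + 19*s/2 + 2 is on top; that piece has area ∫[-1,4] (-3*s^2/2 + 9*s/2 + 6) ds = 125/4.

125/4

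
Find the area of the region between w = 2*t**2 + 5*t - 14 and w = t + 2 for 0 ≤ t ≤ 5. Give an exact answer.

The difference (2*t**2 + 5*t - 14) - (t + 2) = 2*t**2 + 4*t - 16 changes sign at t = 2 inside [0, 5], so split the integral there.
∫[0,2] (2*t**2 + 4*t - 16) dt = -56/3; the area of that piece is 56/3.
∫[2,5] (2*t**2 + 4*t - 16) dt = 72.
Total area = 56/3 + 72 = 272/3.

272/3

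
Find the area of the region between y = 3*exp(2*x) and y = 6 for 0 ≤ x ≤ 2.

The difference (3*exp(2*x)) - (6) = 3*exp(2*x) - 6 changes sign at x = log(2)/2 inside [0, 2], so split the integral there.
∫[0,log(2)/2] (3*exp(2*x) - 6) dx = 3/2 - log(8); the area of that piece is -3/2 + log(8).
∫[log(2)/2,2] (3*exp(2*x) - 6) dx = -15 + 3*log(2) + 3*exp(4)/2.
Total area = (-3/2 + log(8)) + (-15 + 3*log(2) + 3*exp(4)/2) = -33/2 + 6*log(2) + 3*exp(4)/2.

-33/2 + 6*log(2) + 3*exp(4)/2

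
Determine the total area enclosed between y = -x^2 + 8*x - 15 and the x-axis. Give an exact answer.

The curve meets the x-axis where -x^2 + 8*x - 15 = 0, i.e. -(x - 5)*(x - 3) = 0, at x = 3, 5.
On [3, 5] the curve lies above the axis; ∫[3,5] (-x^2 + 8*x - 15) dx = 4/3, giving area 4/3.

4/3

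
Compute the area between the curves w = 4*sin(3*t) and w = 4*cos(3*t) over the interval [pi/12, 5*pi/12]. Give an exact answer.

8*sqrt(2)/3

On [pi/12, 5*pi/12], (4*sin(3*t)) - (4*cos(3*t)) = 4*sin(3*t) - 4*cos(3*t) is ≥ 0 throughout, so the area is a single integral of |4*sin(3*t) - 4*cos(3*t)|.
∫[pi/12,5*pi/12] (4*sin(3*t) - 4*cos(3*t)) dt = 8*sqrt(2)/3.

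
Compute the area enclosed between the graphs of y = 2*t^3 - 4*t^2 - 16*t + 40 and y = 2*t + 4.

443/3

Set the curves equal: 2*t^3 - 4*t^2 - 16*t + 40 = 2*t + 4, so 2*t^3 - 4*t^2 - 18*t + 36 = 0, which factors as 2*(t - 3)*(t - 2)*(t + 3) = 0. The curves meet at t = -3, 2, 3.
On [-3, 2], y = 2*t^3 - 4*t^2 - 16*t + 40 is on top; that piece has area ∫[-3,2] (2*t^3 - 4*t^2 - 18*t + 36) dt = 875/6.
On [2, 3], y = 2*t + 4 is on top; that piece has area ∫[2,3] (-(2*t^3 - 4*t^2 - 18*t + 36)) dt = 11/6.
Total enclosed area = 875/6 + 11/6 = 443/3.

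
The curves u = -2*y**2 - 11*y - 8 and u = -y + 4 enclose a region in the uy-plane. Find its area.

1/3

Both boundary curves give u as a function of y, so integrate with respect to y. Setting them equal: -2*y**2 - 10*y - 12 = 0, i.e. -2*(y + 2)*(y + 3) = 0, so they meet at y = -3, -2.
For y in [-3, -2], u = -2*y**2 - 11*y - 8 is on the right; area = ∫[-3,-2] (-2*y**2 - 10*y - 12) dy = 1/3.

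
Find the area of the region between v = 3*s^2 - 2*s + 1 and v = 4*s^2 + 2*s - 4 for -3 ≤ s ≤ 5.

The difference (3*s^2 - 2*s + 1) - (4*s^2 + 2*s - 4) = -s^2 - 4*s + 5 changes sign at s = 1 inside [-3, 5], so split the integral there.
∫[-3,1] (-s^2 - 4*s + 5) ds = 80/3.
∫[1,5] (-s^2 - 4*s + 5) ds = -208/3; the area of that piece is 208/3.
Total area = 80/3 + 208/3 = 96.

96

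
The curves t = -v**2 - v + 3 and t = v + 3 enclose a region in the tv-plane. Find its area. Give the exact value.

4/3

Both boundary curves give t as a function of v, so integrate with respect to v. Setting them equal: -v**2 - 2*v = 0, i.e. -v*(v + 2) = 0, so they meet at v = -2, 0.
For v in [-2, 0], t = -v**2 - v + 3 is on the right; area = ∫[-2,0] (-v**2 - 2*v) dv = 4/3.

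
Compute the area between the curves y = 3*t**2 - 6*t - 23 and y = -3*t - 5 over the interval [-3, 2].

The difference (3*t**2 - 6*t - 23) - (-3*t - 5) = 3*t**2 - 3*t - 18 changes sign at t = -2 inside [-3, 2], so split the integral there.
∫[-3,-2] (3*t**2 - 3*t - 18) dt = 17/2.
∫[-2,2] (3*t**2 - 3*t - 18) dt = -56; the area of that piece is 56.
Total area = 17/2 + 56 = 129/2.

129/2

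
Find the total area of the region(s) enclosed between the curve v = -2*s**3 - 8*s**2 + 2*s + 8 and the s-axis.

The curve meets the s-axis where -2*s**3 - 8*s**2 + 2*s + 8 = 0, i.e. -2*(s - 1)*(s + 1)*(s + 4) = 0, at s = -4, -1, 1.
On [-4, -1] the curve lies below the axis; ∫[-4,-1] (-2*s**3 - 8*s**2 + 2*s + 8) ds = -63/2, giving area 63/2.
On [-1, 1] the curve lies above the axis; ∫[-1,1] (-2*s**3 - 8*s**2 + 2*s + 8) ds = 32/3, giving area 32/3.
Total area = 63/2 + 32/3 = 253/6.

253/6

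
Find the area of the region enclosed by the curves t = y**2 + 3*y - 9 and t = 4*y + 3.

343/6

Both boundary curves give t as a function of y, so integrate with respect to y. Setting them equal: y**2 - y - 12 = 0, i.e. (y - 4)*(y + 3) = 0, so they meet at y = -3, 4.
For y in [-3, 4], t = y**2 + 3*y - 9 is on the left; area = ∫[-3,4] (-(y**2 - y - 12)) dy = 343/6.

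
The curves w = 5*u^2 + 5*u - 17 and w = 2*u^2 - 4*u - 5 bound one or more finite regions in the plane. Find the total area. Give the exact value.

125/2

Set the curves equal: 5*u^2 + 5*u - 17 = 2*u^2 - 4*u - 5, so 3*u^2 + 9*u - 12 = 0, which factors as 3*(u - 1)*(u + 4) = 0. The curves meet at u = -4, 1.
On [-4, 1], w = 2*u^2 - 4*u - 5 is on top; that piece has area ∫[-4,1] (-(3*u^2 + 9*u - 12)) du = 125/2.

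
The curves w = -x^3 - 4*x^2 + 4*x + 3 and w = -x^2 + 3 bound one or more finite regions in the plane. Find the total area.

Set the curves equal: -x^3 - 4*x^2 + 4*x + 3 = -x^2 + 3, so -x^3 - 3*x^2 + 4*x = 0, which factors as -x*(x - 1)*(x + 4) = 0. The curves meet at x = -4, 0, 1.
On [-4, 0], w = -x^2 + 3 is on top; that piece has area ∫[-4,0] (-(-x^3 - 3*x^2 + 4*x)) dx = 32.
On [0, 1], w = -x^3 - 4*x^2 + 4*x + 3 is on top; that piece has area ∫[0,1] (-x^3 - 3*x^2 + 4*x) dx = 3/4.
Total enclosed area = 32 + 3/4 = 131/4.

131/4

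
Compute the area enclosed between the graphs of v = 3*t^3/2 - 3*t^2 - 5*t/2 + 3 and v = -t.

Set the curves equal: 3*t^3/2 - 3*t^2 - 5*t/2 + 3 = -t, so 3*t^3/2 - 3*t^2 - 3*t/2 + 3 = 0, which factors as 3*(t - 2)*(t - 1)*(t + 1)/2 = 0. The curves meet at t = -1, 1, 2.
On [-1, 1], v = 3*t^3/2 - 3*t^2 - 5*t/2 + 3 is on top; that piece has area ∫[-1,1] (3*t^3/2 - 3*t^2 - 3*t/2 + 3) dt = 4.
On [1, 2], v = -t is on top; that piece has area ∫[1,2] (-(3*t^3/2 - 3*t^2 - 3*t/2 + 3)) dt = 5/8.
Total enclosed area = 4 + 5/8 = 37/8.

37/8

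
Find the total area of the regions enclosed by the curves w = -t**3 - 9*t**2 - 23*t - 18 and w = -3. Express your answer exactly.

Set the curves equal: -t**3 - 9*t**2 - 23*t - 18 = -3, so -t**3 - 9*t**2 - 23*t - 15 = 0, which factors as -(t + 1)*(t + 3)*(t + 5) = 0. The curves meet at t = -5, -3, -1.
On [-5, -3], w = -3 is on top; that piece has area ∫[-5,-3] (-(-t**3 - 9*t**2 - 23*t - 15)) dt = 4.
On [-3, -1], w = -t**3 - 9*t**2 - 23*t - 18 is on top; that piece has area ∫[-3,-1] (-t**3 - 9*t**2 - 23*t - 15) dt = 4.
Total enclosed area = 4 + 4 = 8.

8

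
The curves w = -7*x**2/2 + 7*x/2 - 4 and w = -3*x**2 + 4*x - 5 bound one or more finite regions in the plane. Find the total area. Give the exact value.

9/4

Set the curves equal: -7*x**2/2 + 7*x/2 - 4 = -3*x**2 + 4*x - 5, so -x**2/2 - x/2 + 1 = 0, which factors as -(x - 1)*(x + 2)/2 = 0. The curves meet at x = -2, 1.
On [-2, 1], w = -7*x**2/2 + 7*x/2 - 4 is on top; that piece has area ∫[-2,1] (-x**2/2 - x/2 + 1) dx = 9/4.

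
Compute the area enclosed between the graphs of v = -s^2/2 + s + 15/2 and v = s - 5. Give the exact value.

250/3

Set the curves equal: -s^2/2 + s + 15/2 = s - 5, so -s^2/2 + 25/2 = 0, which factors as -(s - 5)*(s + 5)/2 = 0. The curves meet at s = -5, 5.
On [-5, 5], v = -s^2/2 + s + 15/2 is on top; that piece has area ∫[-5,5] (-s^2/2 + 25/2) ds = 250/3.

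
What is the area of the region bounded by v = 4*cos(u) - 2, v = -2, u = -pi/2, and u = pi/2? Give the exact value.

8

On [-pi/2, pi/2], (4*cos(u) - 2) - (-2) = 4*cos(u) is ≥ 0 throughout, so the area is a single integral of |4*cos(u)|.
∫[-pi/2,pi/2] (4*cos(u)) du = 8.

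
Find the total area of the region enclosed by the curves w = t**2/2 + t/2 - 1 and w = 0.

9/4

Set the curves equal: t**2/2 + t/2 - 1 = 0, so t**2/2 + t/2 - 1 = 0, which factors as (t - 1)*(t + 2)/2 = 0. The curves meet at t = -2, 1.
On [-2, 1], w = 0 is on top; that piece has area ∫[-2,1] (-(t**2/2 + t/2 - 1)) dt = 9/4.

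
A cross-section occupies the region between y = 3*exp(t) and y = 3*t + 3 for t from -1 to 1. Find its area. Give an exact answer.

-6 - 3*exp(-1) + 3*exp(1)

On [-1, 1], (3*exp(t)) - (3*t + 3) = -3*t + 3*exp(t) - 3 is ≥ 0 throughout, so the area is a single integral of |-3*t + 3*exp(t) - 3|.
∫[-1,1] (-3*t + 3*exp(t) - 3) dt = -6 - 3*exp(-1) + 3*exp(1).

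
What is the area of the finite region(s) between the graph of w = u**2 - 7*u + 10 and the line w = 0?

9/2

The curve meets the u-axis where u**2 - 7*u + 10 = 0, i.e. (u - 5)*(u - 2) = 0, at u = 2, 5.
On [2, 5] the curve lies below the axis; ∫[2,5] (u**2 - 7*u + 10) du = -9/2, giving area 9/2.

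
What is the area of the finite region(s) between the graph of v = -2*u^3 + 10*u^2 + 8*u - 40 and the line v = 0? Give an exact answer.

937/6

The curve meets the u-axis where -2*u^3 + 10*u^2 + 8*u - 40 = 0, i.e. -2*(u - 5)*(u - 2)*(u + 2) = 0, at u = -2, 2, 5.
On [-2, 2] the curve lies below the axis; ∫[-2,2] (-2*u^3 + 10*u^2 + 8*u - 40) du = -320/3, giving area 320/3.
On [2, 5] the curve lies above the axis; ∫[2,5] (-2*u^3 + 10*u^2 + 8*u - 40) du = 99/2, giving area 99/2.
Total area = 320/3 + 99/2 = 937/6.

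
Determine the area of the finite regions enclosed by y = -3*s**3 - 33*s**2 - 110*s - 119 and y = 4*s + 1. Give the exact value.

37/4

Set the curves equal: -3*s**3 - 33*s**2 - 110*s - 119 = 4*s + 1, so -3*s**3 - 33*s**2 - 114*s - 120 = 0, which factors as -3*(s + 2)*(s + 4)*(s + 5) = 0. The curves meet at s = -5, -4, -2.
On [-5, -4], y = 4*s + 1 is on top; that piece has area ∫[-5,-4] (-(-3*s**3 - 33*s**2 - 114*s - 120)) ds = 5/4.
On [-4, -2], y = -3*s**3 - 33*s**2 - 110*s - 119 is on top; that piece has area ∫[-4,-2] (-3*s**3 - 33*s**2 - 114*s - 120) ds = 8.
Total enclosed area = 5/4 + 8 = 37/4.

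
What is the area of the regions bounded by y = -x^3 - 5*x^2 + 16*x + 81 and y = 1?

5137/12

Set the curves equal: -x^3 - 5*x^2 + 16*x + 81 = 1, so -x^3 - 5*x^2 + 16*x + 80 = 0, which factors as -(x - 4)*(x + 4)*(x + 5) = 0. The curves meet at x = -5, -4, 4.
On [-5, -4], y = 1 is on top; that piece has area ∫[-5,-4] (-(-x^3 - 5*x^2 + 16*x + 80)) dx = 17/12.
On [-4, 4], y = -x^3 - 5*x^2 + 16*x + 81 is on top; that piece has area ∫[-4,4] (-x^3 - 5*x^2 + 16*x + 80) dx = 1280/3.
Total enclosed area = 17/12 + 1280/3 = 5137/12.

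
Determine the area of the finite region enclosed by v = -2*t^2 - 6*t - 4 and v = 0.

Set the curves equal: -2*t^2 - 6*t - 4 = 0, so -2*t^2 - 6*t - 4 = 0, which factors as -2*(t + 1)*(t + 2) = 0. The curves meet at t = -2, -1.
On [-2, -1], v = -2*t^2 - 6*t - 4 is on top; that piece has area ∫[-2,-1] (-2*t^2 - 6*t - 4) dt = 1/3.

1/3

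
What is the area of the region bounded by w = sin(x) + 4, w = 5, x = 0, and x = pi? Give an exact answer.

-2 + pi

On [0, pi], (sin(x) + 4) - (5) = sin(x) - 1 is ≤ 0 throughout, so the area is a single integral of |sin(x) - 1|.
∫[0,pi] (sin(x) - 1) dx = 2 - pi; the area of that piece is -2 + pi.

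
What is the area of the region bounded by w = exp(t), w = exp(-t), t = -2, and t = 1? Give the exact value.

The difference (exp(t)) - (exp(-t)) = exp(t) - exp(-t) changes sign at t = 0 inside [-2, 1], so split the integral there.
∫[-2,0] (exp(t) - exp(-t)) dt = -exp(2) - exp(-2) + 2; the area of that piece is -2 + exp(-2) + exp(2).
∫[0,1] (exp(t) - exp(-t)) dt = -2 + exp(-1) + exp(1).
Total area = (-2 + exp(-2) + exp(2)) + (-2 + exp(-1) + exp(1)) = -4 + exp(-2) + exp(-1) + exp(1) + exp(2).

-4 + exp(-2) + exp(-1) + exp(1) + exp(2)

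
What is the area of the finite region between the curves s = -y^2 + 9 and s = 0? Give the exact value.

Both boundary curves give s as a function of y, so integrate with respect to y. Setting them equal: -y^2 + 9 = 0, i.e. -(y - 3)*(y + 3) = 0, so they meet at y = -3, 3.
For y in [-3, 3], s = -y^2 + 9 is on the right; area = ∫[-3,3] (-y^2 + 9) dy = 36.

36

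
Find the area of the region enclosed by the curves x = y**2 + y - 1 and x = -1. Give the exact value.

1/6

Both boundary curves give x as a function of y, so integrate with respect to y. Setting them equal: y**2 + y = 0, i.e. y*(y + 1) = 0, so they meet at y = -1, 0.
For y in [-1, 0], x = y**2 + y - 1 is on the left; area = ∫[-1,0] (-(y**2 + y)) dy = 1/6.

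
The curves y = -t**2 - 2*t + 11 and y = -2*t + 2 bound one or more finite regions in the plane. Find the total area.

36

Set the curves equal: -t**2 - 2*t + 11 = -2*t + 2, so -t**2 + 9 = 0, which factors as -(t - 3)*(t + 3) = 0. The curves meet at t = -3, 3.
On [-3, 3], y = -t**2 - 2*t + 11 is on top; that piece has area ∫[-3,3] (-t**2 + 9) dt = 36.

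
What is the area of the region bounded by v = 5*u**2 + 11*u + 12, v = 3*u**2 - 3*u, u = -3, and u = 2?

The difference (5*u**2 + 11*u + 12) - (3*u**2 - 3*u) = 2*u**2 + 14*u + 12 changes sign at u = -1 inside [-3, 2], so split the integral there.
∫[-3,-1] (2*u**2 + 14*u + 12) du = -44/3; the area of that piece is 44/3.
∫[-1,2] (2*u**2 + 14*u + 12) du = 63.
Total area = 44/3 + 63 = 233/3.

233/3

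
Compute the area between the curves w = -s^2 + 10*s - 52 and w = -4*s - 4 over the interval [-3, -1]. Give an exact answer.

482/3

On [-3, -1], (-s^2 + 10*s - 52) - (-4*s - 4) = -s^2 + 14*s - 48 is ≤ 0 throughout, so the area is a single integral of |-s^2 + 14*s - 48|.
∫[-3,-1] (-s^2 + 14*s - 48) ds = -482/3; the area of that piece is 482/3.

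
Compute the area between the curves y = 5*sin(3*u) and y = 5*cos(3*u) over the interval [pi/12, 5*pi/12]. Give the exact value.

On [pi/12, 5*pi/12], (5*sin(3*u)) - (5*cos(3*u)) = 5*sin(3*u) - 5*cos(3*u) is ≥ 0 throughout, so the area is a single integral of |5*sin(3*u) - 5*cos(3*u)|.
∫[pi/12,5*pi/12] (5*sin(3*u) - 5*cos(3*u)) du = 10*sqrt(2)/3.

10*sqrt(2)/3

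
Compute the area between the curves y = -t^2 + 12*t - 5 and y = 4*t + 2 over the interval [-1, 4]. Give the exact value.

98/3

The difference (-t^2 + 12*t - 5) - (4*t + 2) = -t^2 + 8*t - 7 changes sign at t = 1 inside [-1, 4], so split the integral there.
∫[-1,1] (-t^2 + 8*t - 7) dt = -44/3; the area of that piece is 44/3.
∫[1,4] (-t^2 + 8*t - 7) dt = 18.
Total area = 44/3 + 18 = 98/3.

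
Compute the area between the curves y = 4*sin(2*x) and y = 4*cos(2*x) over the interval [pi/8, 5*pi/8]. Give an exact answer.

On [pi/8, 5*pi/8], (4*sin(2*x)) - (4*cos(2*x)) = 4*sin(2*x) - 4*cos(2*x) is ≥ 0 throughout, so the area is a single integral of |4*sin(2*x) - 4*cos(2*x)|.
∫[pi/8,5*pi/8] (4*sin(2*x) - 4*cos(2*x)) dx = 4*sqrt(2).

4*sqrt(2)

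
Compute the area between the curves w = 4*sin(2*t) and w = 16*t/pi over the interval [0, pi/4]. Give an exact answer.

On [0, pi/4], (4*sin(2*t)) - (16*t/pi) = -16*t/pi + 4*sin(2*t) is ≥ 0 throughout, so the area is a single integral of |-16*t/pi + 4*sin(2*t)|.
∫[0,pi/4] (-16*t/pi + 4*sin(2*t)) dt = 2 - pi/2.

2 - pi/2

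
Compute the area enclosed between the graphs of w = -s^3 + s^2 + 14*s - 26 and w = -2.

1741/12

Set the curves equal: -s^3 + s^2 + 14*s - 26 = -2, so -s^3 + s^2 + 14*s - 24 = 0, which factors as -(s - 3)*(s - 2)*(s + 4) = 0. The curves meet at s = -4, 2, 3.
On [-4, 2], w = -2 is on top; that piece has area ∫[-4,2] (-(-s^3 + s^2 + 14*s - 24)) ds = 144.
On [2, 3], w = -s^3 + s^2 + 14*s - 26 is on top; that piece has area ∫[2,3] (-s^3 + s^2 + 14*s - 24) ds = 13/12.
Total enclosed area = 144 + 13/12 = 1741/12.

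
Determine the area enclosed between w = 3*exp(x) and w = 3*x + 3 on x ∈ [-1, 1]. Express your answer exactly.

On [-1, 1], (3*exp(x)) - (3*x + 3) = -3*x + 3*exp(x) - 3 is ≥ 0 throughout, so the area is a single integral of |-3*x + 3*exp(x) - 3|.
∫[-1,1] (-3*x + 3*exp(x) - 3) dx = -6 - 3*exp(-1) + 3*exp(1).

-6 - 3*exp(-1) + 3*exp(1)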